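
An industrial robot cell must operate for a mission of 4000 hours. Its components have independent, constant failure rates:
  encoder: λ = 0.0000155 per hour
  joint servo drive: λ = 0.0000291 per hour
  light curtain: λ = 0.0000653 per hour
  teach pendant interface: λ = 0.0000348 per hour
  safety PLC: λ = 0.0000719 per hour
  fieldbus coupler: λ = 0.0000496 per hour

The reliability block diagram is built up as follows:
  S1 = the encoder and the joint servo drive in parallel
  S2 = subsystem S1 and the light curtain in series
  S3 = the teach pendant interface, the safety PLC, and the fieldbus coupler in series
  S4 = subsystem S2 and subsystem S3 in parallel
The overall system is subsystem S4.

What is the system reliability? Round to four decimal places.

R(encoder) = exp(−0.0000155 × 4000) = 0.939883
R(joint servo drive) = exp(−0.0000291 × 4000) = 0.890119
R(light curtain) = exp(−0.0000653 × 4000) = 0.770127
R(teach pendant interface) = exp(−0.0000348 × 4000) = 0.870054
R(safety PLC) = exp(−0.0000719 × 4000) = 0.750062
R(fieldbus coupler) = exp(−0.0000496 × 4000) = 0.820042
Parallel (encoder and joint servo drive): 1 − (1 − 0.939883)(1 − 0.890119) = 0.993394
Series ([0.993394] and light curtain): 0.993394 × 0.770127 = 0.765040
Series (teach pendant interface, safety PLC, and fieldbus coupler): 0.870054 × 0.750062 × 0.820042 = 0.535155
Parallel ([0.765040] and [0.535155]): 1 − (1 − 0.765040)(1 − 0.535155) = 0.8908

0.8908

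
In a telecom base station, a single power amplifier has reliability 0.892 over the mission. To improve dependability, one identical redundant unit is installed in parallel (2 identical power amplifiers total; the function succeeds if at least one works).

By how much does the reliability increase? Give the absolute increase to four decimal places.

0.0963

R_before = 0.892
R_after = 1 − (1 − 0.892)^2 = 0.9883
ΔR = 0.9883 − 0.892 = 0.0963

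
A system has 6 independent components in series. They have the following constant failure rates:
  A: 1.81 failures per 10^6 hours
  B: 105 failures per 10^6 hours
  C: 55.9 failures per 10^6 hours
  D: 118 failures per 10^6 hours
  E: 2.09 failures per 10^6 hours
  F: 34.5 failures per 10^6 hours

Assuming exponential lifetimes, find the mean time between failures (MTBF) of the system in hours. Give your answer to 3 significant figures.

3150

Series of exponential components: λ_sys = Σ λ_i
λ_sys = 0.00000181 + 0.000105 + 0.0000559 + 0.000118 + 0.00000209 + 0.0000345 = 3.1730e-04 /h
MTBF = 1 / λ_sys = 3150 h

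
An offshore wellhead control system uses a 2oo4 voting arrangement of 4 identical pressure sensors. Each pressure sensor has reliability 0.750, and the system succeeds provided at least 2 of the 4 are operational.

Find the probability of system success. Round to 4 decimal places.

R = Σ_{i=2}^{4} C(4,i) p^i (1−p)^{4−i} with p = 0.750
C(4,2)·0.750^2·0.250^2 = 0.210938
C(4,3)·0.750^3·0.250^1 = 0.421875
C(4,4)·0.750^4·0.250^0 = 0.316406
Sum = 0.9492

0.9492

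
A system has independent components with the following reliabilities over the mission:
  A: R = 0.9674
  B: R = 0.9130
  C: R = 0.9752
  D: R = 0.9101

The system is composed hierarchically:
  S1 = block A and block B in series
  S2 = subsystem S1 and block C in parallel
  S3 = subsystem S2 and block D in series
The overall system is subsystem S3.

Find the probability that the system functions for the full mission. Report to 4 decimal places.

Series (A and B): 0.967400 × 0.913000 = 0.883236
Parallel ([0.883236] and C): 1 − (1 − 0.883236)(1 − 0.975200) = 0.997104
Series ([0.997104] and D): 0.997104 × 0.910100 = 0.9075

0.9075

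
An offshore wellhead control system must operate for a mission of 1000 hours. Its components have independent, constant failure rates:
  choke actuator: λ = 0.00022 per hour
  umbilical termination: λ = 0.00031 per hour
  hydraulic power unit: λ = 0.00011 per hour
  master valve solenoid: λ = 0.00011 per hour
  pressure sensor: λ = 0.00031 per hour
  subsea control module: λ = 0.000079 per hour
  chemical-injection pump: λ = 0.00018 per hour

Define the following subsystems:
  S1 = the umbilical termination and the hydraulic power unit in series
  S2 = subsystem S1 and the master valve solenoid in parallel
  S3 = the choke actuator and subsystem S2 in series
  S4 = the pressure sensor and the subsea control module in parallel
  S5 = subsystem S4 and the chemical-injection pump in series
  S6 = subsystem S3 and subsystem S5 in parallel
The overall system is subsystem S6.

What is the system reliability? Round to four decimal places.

R(choke actuator) = exp(−0.00022 × 1000) = 0.802519
R(umbilical termination) = exp(−0.00031 × 1000) = 0.733447
R(hydraulic power unit) = exp(−0.00011 × 1000) = 0.895834
R(master valve solenoid) = exp(−0.00011 × 1000) = 0.895834
R(pressure sensor) = exp(−0.00031 × 1000) = 0.733447
R(subsea control module) = exp(−0.000079 × 1000) = 0.924040
R(chemical-injection pump) = exp(−0.00018 × 1000) = 0.835270
Series (umbilical termination and hydraulic power unit): 0.733447 × 0.895834 = 0.657047
Parallel ([0.657047] and master valve solenoid): 1 − (1 − 0.657047)(1 − 0.895834) = 0.964276
Series (choke actuator and [0.964276]): 0.802519 × 0.964276 = 0.773850
Parallel (pressure sensor and subsea control module): 1 − (1 − 0.733447)(1 − 0.924040) = 0.979753
Series ([0.979753] and chemical-injection pump): 0.979753 × 0.835270 = 0.818358
Parallel ([0.773850] and [0.818358]): 1 − (1 − 0.773850)(1 − 0.818358) = 0.9589

0.9589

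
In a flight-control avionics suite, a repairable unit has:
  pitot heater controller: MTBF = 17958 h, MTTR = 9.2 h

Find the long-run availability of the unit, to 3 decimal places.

0.999

A(pitot heater controller) = MTBF/(MTBF+MTTR) = 17958/(17958+9.2) = 0.999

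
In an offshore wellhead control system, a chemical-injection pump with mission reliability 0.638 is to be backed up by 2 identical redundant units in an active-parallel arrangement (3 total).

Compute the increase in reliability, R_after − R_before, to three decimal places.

R_before = 0.638
R_after = 1 − (1 − 0.638)^3 = 0.953
ΔR = 0.953 − 0.638 = 0.315

0.315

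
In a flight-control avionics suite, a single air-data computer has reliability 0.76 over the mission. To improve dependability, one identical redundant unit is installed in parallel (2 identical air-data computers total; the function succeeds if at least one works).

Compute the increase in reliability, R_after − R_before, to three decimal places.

R_before = 0.76
R_after = 1 − (1 − 0.76)^2 = 0.942
ΔR = 0.942 − 0.76 = 0.182

0.182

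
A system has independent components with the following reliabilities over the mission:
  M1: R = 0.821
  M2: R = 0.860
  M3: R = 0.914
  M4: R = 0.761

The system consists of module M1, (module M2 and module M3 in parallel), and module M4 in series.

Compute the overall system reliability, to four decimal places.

Parallel (M2 and M3): 1 − (1 − 0.860000)(1 − 0.914000) = 0.987960
Series (M1, [0.987960], and M4): 0.821000 × 0.987960 × 0.761000 = 0.6173

0.6173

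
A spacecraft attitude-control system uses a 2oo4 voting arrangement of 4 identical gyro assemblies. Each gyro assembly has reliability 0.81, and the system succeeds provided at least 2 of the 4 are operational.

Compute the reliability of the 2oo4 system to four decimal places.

0.9765

R = Σ_{i=2}^{4} C(4,i) p^i (1−p)^{4−i} with p = 0.81
C(4,2)·0.81^2·0.19^2 = 0.142111
C(4,3)·0.81^3·0.19^1 = 0.403895
C(4,4)·0.81^4·0.19^0 = 0.430467
Sum = 0.9765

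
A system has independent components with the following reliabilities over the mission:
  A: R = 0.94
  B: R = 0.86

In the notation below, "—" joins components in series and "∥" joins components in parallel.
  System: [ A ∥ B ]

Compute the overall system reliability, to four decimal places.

Parallel (A and B): 1 − (1 − 0.940000)(1 − 0.860000) = 0.9916

0.9916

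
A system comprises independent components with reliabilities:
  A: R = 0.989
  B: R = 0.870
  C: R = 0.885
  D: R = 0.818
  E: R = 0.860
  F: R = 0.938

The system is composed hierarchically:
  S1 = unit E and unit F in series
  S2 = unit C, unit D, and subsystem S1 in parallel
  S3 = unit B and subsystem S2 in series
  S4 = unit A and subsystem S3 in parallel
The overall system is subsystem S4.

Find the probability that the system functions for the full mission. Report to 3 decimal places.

Series (E and F): 0.86000 × 0.93800 = 0.80668
Parallel (C, D, and [0.80668]): 1 − (1 − 0.88500)(1 − 0.81800)(1 − 0.80668) = 0.99595
Series (B and [0.99595]): 0.87000 × 0.99595 = 0.86648
Parallel (A and [0.86648]): 1 − (1 − 0.98900)(1 − 0.86648) = 0.999

0.999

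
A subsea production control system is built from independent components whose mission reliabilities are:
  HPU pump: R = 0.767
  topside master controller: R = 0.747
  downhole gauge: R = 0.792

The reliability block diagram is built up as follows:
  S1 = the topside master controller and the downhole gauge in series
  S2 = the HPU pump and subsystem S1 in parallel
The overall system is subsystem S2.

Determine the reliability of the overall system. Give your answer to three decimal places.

0.905

Series (topside master controller and downhole gauge): 0.74700 × 0.79200 = 0.59162
Parallel (HPU pump and [0.59162]): 1 − (1 − 0.76700)(1 − 0.59162) = 0.905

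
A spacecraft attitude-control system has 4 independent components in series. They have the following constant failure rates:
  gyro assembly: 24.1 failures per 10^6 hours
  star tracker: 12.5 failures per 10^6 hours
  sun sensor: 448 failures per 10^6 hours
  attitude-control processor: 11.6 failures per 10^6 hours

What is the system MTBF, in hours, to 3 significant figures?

Series of exponential components: λ_sys = Σ λ_i
λ_sys = 0.0000241 + 0.0000125 + 0.000448 + 0.0000116 = 4.9620e-04 /h
MTBF = 1 / λ_sys = 2020 h

2020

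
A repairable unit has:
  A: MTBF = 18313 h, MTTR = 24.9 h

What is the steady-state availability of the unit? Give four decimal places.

A(A) = MTBF/(MTBF+MTTR) = 18313/(18313+24.9) = 0.9986

0.9986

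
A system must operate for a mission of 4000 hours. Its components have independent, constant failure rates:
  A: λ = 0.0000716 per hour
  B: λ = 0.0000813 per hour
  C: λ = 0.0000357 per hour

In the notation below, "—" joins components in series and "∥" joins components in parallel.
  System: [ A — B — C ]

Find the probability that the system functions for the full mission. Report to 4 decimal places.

0.4703

R(A) = exp(−0.0000716 × 4000) = 0.750962
R(B) = exp(−0.0000813 × 4000) = 0.722383
R(C) = exp(−0.0000357 × 4000) = 0.866927
Series (A, B, and C): 0.750962 × 0.722383 × 0.866927 = 0.4703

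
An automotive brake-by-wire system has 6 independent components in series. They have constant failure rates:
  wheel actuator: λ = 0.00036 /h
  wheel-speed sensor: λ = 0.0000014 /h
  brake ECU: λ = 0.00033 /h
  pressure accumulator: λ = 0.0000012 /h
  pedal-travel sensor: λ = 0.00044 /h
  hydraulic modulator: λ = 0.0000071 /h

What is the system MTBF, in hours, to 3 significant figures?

877

Series of exponential components: λ_sys = Σ λ_i
λ_sys = 0.00036 + 0.0000014 + 0.00033 + 0.0000012 + 0.00044 + 0.0000071 = 1.1397e-03 /h
MTBF = 1 / λ_sys = 877 h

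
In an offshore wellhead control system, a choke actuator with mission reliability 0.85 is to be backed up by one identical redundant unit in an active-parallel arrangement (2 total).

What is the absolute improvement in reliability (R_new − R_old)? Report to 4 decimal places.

R_before = 0.85
R_after = 1 − (1 − 0.85)^2 = 0.9775
ΔR = 0.9775 − 0.85 = 0.1275

0.1275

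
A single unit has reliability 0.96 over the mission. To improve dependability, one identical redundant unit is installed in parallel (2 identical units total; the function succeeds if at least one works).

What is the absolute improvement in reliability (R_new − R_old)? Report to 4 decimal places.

0.0384

R_before = 0.96
R_after = 1 − (1 − 0.96)^2 = 0.9984
ΔR = 0.9984 − 0.96 = 0.0384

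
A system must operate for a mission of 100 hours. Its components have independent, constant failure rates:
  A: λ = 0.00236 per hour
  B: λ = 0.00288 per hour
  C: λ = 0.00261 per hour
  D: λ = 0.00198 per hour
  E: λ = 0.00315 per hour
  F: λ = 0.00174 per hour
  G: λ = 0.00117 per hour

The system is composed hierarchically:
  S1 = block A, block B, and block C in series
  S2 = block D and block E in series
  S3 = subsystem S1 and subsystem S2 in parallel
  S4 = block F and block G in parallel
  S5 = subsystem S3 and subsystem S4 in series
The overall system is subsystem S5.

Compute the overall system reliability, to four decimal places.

0.7680

R(A) = exp(−0.00236 × 100) = 0.789781
R(B) = exp(−0.00288 × 100) = 0.749762
R(C) = exp(−0.00261 × 100) = 0.770281
R(D) = exp(−0.00198 × 100) = 0.820370
R(E) = exp(−0.00315 × 100) = 0.729789
R(F) = exp(−0.00174 × 100) = 0.840297
R(G) = exp(−0.00117 × 100) = 0.889585
Series (A, B, and C): 0.789781 × 0.749762 × 0.770281 = 0.456120
Series (D and E): 0.820370 × 0.729789 = 0.598697
Parallel ([0.456120] and [0.598697]): 1 − (1 − 0.456120)(1 − 0.598697) = 0.781739
Parallel (F and G): 1 − (1 − 0.840297)(1 − 0.889585) = 0.982366
Series ([0.781739] and [0.982366]): 0.781739 × 0.982366 = 0.7680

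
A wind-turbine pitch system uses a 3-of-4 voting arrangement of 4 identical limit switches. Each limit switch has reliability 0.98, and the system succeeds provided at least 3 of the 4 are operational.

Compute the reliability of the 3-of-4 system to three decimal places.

0.998

R = Σ_{i=3}^{4} C(4,i) p^i (1−p)^{4−i} with p = 0.98
C(4,3)·0.98^3·0.02^1 = 0.07530
C(4,4)·0.98^4·0.02^0 = 0.92237
Sum = 0.998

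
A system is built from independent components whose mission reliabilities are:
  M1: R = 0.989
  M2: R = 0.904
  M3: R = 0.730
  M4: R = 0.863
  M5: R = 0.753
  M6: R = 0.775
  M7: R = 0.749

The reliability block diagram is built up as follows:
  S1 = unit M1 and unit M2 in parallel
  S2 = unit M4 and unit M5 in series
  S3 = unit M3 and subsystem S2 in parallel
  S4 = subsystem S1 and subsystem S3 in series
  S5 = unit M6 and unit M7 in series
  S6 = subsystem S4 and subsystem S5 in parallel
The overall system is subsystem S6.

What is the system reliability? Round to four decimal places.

0.9599

Parallel (M1 and M2): 1 − (1 − 0.989000)(1 − 0.904000) = 0.998944
Series (M4 and M5): 0.863000 × 0.753000 = 0.649839
Parallel (M3 and [0.649839]): 1 − (1 − 0.730000)(1 − 0.649839) = 0.905457
Series ([0.998944] and [0.905457]): 0.998944 × 0.905457 = 0.904501
Series (M6 and M7): 0.775000 × 0.749000 = 0.580475
Parallel ([0.904501] and [0.580475]): 1 − (1 − 0.904501)(1 − 0.580475) = 0.9599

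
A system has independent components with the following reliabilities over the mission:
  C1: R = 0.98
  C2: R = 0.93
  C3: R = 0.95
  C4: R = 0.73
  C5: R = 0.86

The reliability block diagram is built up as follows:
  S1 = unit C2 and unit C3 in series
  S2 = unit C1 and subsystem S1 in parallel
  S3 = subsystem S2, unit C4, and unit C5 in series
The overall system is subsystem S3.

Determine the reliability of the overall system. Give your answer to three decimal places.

0.626

Series (C2 and C3): 0.93000 × 0.95000 = 0.88350
Parallel (C1 and [0.88350]): 1 − (1 − 0.98000)(1 − 0.88350) = 0.99767
Series ([0.99767], C4, and C5): 0.99767 × 0.73000 × 0.86000 = 0.626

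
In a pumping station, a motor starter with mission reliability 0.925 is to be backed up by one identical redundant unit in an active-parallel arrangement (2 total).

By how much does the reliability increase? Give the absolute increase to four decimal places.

R_before = 0.925
R_after = 1 − (1 − 0.925)^2 = 0.9944
ΔR = 0.9944 − 0.925 = 0.0694

0.0694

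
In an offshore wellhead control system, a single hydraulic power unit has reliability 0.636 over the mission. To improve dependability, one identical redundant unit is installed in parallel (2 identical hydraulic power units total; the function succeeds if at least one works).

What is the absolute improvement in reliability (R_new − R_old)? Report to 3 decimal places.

0.232

R_before = 0.636
R_after = 1 − (1 − 0.636)^2 = 0.868
ΔR = 0.868 − 0.636 = 0.232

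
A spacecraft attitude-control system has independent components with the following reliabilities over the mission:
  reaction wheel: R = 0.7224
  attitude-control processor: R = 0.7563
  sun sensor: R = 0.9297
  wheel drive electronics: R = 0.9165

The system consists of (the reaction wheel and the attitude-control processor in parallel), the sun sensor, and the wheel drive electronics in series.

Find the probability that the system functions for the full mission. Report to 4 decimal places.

0.7944

Parallel (reaction wheel and attitude-control processor): 1 − (1 − 0.722400)(1 − 0.756300) = 0.932349
Series ([0.932349], sun sensor, and wheel drive electronics): 0.932349 × 0.929700 × 0.916500 = 0.7944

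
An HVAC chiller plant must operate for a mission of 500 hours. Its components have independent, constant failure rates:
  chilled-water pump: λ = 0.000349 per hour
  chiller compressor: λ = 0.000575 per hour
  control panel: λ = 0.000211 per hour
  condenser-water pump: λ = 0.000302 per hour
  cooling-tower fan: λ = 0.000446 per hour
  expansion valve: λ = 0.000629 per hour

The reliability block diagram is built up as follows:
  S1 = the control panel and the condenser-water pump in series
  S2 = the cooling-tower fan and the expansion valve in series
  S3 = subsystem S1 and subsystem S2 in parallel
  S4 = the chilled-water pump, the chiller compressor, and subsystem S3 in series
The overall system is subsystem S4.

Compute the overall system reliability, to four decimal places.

R(chilled-water pump) = exp(−0.000349 × 500) = 0.839877
R(chiller compressor) = exp(−0.000575 × 500) = 0.750137
R(control panel) = exp(−0.000211 × 500) = 0.899874
R(condenser-water pump) = exp(−0.000302 × 500) = 0.859848
R(cooling-tower fan) = exp(−0.000446 × 500) = 0.800115
R(expansion valve) = exp(−0.000629 × 500) = 0.730154
Series (control panel and condenser-water pump): 0.899874 × 0.859848 = 0.773755
Series (cooling-tower fan and expansion valve): 0.800115 × 0.730154 = 0.584207
Parallel ([0.773755] and [0.584207]): 1 − (1 − 0.773755)(1 − 0.584207) = 0.905929
Series (chilled-water pump, chiller compressor, and [0.905929]): 0.839877 × 0.750137 × 0.905929 = 0.5708

0.5708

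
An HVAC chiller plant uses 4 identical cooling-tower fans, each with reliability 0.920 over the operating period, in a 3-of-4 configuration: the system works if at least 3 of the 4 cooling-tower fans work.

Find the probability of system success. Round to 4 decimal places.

R = Σ_{i=3}^{4} C(4,i) p^i (1−p)^{4−i} with p = 0.920
C(4,3)·0.920^3·0.080^1 = 0.249180
C(4,4)·0.920^4·0.080^0 = 0.716393
Sum = 0.9656

0.9656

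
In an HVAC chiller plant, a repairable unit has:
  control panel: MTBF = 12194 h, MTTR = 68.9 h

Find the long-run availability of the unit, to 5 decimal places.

0.99438

A(control panel) = MTBF/(MTBF+MTTR) = 12194/(12194+68.9) = 0.99438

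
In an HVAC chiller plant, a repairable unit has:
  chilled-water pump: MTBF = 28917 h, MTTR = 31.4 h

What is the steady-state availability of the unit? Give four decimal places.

0.9989

A(chilled-water pump) = MTBF/(MTBF+MTTR) = 28917/(28917+31.4) = 0.9989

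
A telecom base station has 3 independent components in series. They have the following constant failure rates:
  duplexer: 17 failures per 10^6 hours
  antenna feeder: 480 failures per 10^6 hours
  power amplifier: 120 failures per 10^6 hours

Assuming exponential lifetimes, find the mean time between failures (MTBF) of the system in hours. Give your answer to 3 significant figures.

1620

Series of exponential components: λ_sys = Σ λ_i
λ_sys = 0.000017 + 0.00048 + 0.00012 = 6.1700e-04 /h
MTBF = 1 / λ_sys = 1620 h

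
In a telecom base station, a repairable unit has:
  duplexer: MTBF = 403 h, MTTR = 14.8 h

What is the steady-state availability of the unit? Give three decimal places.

0.965

A(duplexer) = MTBF/(MTBF+MTTR) = 403/(403+14.8) = 0.965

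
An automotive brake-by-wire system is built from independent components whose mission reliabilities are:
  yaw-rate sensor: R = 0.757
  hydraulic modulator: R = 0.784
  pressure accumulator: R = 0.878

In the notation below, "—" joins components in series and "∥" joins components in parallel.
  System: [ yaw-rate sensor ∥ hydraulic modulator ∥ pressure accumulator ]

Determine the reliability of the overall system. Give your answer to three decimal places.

0.994

Parallel (yaw-rate sensor, hydraulic modulator, and pressure accumulator): 1 − (1 − 0.75700)(1 − 0.78400)(1 − 0.87800) = 0.994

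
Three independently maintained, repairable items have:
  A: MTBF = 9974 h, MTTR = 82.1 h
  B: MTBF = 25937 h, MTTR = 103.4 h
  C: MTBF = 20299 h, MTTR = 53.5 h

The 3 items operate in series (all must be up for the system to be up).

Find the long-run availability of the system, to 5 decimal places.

A(A) = MTBF/(MTBF+MTTR) = 9974/(9974+82.1) = 0.991836
A(B) = MTBF/(MTBF+MTTR) = 25937/(25937+103.4) = 0.996029
A(C) = MTBF/(MTBF+MTTR) = 20299/(20299+53.5) = 0.997371
Series availability: 0.991836 × 0.996029 × 0.997371 = 0.98530

0.98530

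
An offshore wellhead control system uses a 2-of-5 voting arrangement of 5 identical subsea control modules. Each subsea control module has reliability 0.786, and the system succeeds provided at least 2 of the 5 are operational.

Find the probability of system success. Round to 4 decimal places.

R = Σ_{i=2}^{5} C(5,i) p^i (1−p)^{5−i} with p = 0.786
C(5,2)·0.786^2·0.214^3 = 0.060546
C(5,3)·0.786^3·0.214^2 = 0.222380
C(5,4)·0.786^4·0.214^1 = 0.408389
C(5,5)·0.786^5·0.214^0 = 0.299994
Sum = 0.9913

0.9913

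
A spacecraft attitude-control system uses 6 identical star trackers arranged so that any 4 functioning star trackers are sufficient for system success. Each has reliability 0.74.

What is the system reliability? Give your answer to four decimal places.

0.8144

R = Σ_{i=4}^{6} C(6,i) p^i (1−p)^{6−i} with p = 0.74
C(6,4)·0.74^4·0.26^2 = 0.304064
C(6,5)·0.74^5·0.26^1 = 0.346165
C(6,6)·0.74^6·0.26^0 = 0.164206
Sum = 0.8144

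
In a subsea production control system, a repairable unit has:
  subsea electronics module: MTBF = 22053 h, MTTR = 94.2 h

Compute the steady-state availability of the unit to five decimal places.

A(subsea electronics module) = MTBF/(MTBF+MTTR) = 22053/(22053+94.2) = 0.99575

0.99575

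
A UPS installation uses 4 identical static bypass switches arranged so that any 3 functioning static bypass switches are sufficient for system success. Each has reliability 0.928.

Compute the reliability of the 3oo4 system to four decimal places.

0.9718

R = Σ_{i=3}^{4} C(4,i) p^i (1−p)^{4−i} with p = 0.928
C(4,3)·0.928^3·0.072^1 = 0.230163
C(4,4)·0.928^4·0.072^0 = 0.741638
Sum = 0.9718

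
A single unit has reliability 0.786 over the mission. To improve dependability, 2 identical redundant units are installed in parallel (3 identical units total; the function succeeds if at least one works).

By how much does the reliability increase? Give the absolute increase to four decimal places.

0.2042

R_before = 0.786
R_after = 1 − (1 − 0.786)^3 = 0.9902
ΔR = 0.9902 − 0.786 = 0.2042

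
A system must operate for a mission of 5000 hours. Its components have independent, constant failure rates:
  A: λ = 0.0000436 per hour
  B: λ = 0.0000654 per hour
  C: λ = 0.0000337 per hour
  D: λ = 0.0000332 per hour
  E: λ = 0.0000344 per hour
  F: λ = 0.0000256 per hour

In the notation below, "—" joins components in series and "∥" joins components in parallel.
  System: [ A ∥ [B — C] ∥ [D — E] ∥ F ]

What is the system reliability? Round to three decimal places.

0.997

R(A) = exp(−0.0000436 × 5000) = 0.80413
R(B) = exp(−0.0000654 × 5000) = 0.72108
R(C) = exp(−0.0000337 × 5000) = 0.84493
R(D) = exp(−0.0000332 × 5000) = 0.84705
R(E) = exp(−0.0000344 × 5000) = 0.84198
R(F) = exp(−0.0000256 × 5000) = 0.87985
Series (B and C): 0.72108 × 0.84493 = 0.60926
Series (D and E): 0.84705 × 0.84198 = 0.71320
Parallel (A, [0.60926], [0.71320], and F): 1 − (1 − 0.80413)(1 − 0.60926)(1 − 0.71320)(1 − 0.87985) = 0.997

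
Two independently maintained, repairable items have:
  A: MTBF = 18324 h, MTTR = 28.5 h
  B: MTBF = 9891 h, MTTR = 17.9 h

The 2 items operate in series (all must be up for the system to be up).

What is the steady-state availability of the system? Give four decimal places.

0.9966

A(A) = MTBF/(MTBF+MTTR) = 18324/(18324+28.5) = 0.998447
A(B) = MTBF/(MTBF+MTTR) = 9891/(9891+17.9) = 0.998194
Series availability: 0.998447 × 0.998194 = 0.9966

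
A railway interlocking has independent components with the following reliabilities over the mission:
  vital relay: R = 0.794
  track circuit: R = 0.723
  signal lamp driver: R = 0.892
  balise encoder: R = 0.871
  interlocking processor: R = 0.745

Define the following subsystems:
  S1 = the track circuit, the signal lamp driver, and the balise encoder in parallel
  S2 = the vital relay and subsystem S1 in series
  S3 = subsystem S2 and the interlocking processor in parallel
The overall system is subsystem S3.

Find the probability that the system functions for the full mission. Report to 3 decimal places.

0.947

Parallel (track circuit, signal lamp driver, and balise encoder): 1 − (1 − 0.72300)(1 − 0.89200)(1 − 0.87100) = 0.99614
Series (vital relay and [0.99614]): 0.79400 × 0.99614 = 0.79094
Parallel ([0.79094] and interlocking processor): 1 − (1 − 0.79094)(1 − 0.74500) = 0.947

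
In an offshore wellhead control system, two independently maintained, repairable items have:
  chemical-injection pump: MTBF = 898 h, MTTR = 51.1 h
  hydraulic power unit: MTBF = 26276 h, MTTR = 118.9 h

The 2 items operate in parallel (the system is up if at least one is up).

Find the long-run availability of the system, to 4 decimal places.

0.9998

A(chemical-injection pump) = MTBF/(MTBF+MTTR) = 898/(898+51.1) = 0.946160
A(hydraulic power unit) = MTBF/(MTBF+MTTR) = 26276/(26276+118.9) = 0.995495
Parallel availability: 1 − (1 − 0.946160)(1 − 0.995495) = 0.9998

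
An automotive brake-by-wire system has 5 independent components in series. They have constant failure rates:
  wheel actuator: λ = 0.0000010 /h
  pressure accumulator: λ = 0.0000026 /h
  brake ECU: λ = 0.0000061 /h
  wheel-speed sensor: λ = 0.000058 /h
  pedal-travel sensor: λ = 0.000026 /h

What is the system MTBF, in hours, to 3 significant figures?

Series of exponential components: λ_sys = Σ λ_i
λ_sys = 0.0000010 + 0.0000026 + 0.0000061 + 0.000058 + 0.000026 = 9.3700e-05 /h
MTBF = 1 / λ_sys = 10700 h

10700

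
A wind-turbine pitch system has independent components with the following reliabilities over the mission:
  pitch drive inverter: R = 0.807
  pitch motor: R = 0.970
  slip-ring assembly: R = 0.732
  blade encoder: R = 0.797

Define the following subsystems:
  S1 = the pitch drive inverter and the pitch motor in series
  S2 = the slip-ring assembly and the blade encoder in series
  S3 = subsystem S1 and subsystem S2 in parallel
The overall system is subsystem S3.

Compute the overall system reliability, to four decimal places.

Series (pitch drive inverter and pitch motor): 0.807000 × 0.970000 = 0.782790
Series (slip-ring assembly and blade encoder): 0.732000 × 0.797000 = 0.583404
Parallel ([0.782790] and [0.583404]): 1 − (1 − 0.782790)(1 − 0.583404) = 0.9095

0.9095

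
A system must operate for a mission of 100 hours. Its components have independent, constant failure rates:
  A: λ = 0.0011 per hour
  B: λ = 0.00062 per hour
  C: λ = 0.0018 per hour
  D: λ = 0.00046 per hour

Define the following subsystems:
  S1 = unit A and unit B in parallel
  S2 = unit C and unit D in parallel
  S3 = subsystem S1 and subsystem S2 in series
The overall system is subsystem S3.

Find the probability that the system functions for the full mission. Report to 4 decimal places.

R(A) = exp(−0.0011 × 100) = 0.895834
R(B) = exp(−0.00062 × 100) = 0.939883
R(C) = exp(−0.0018 × 100) = 0.835270
R(D) = exp(−0.00046 × 100) = 0.955042
Parallel (A and B): 1 − (1 − 0.895834)(1 − 0.939883) = 0.993738
Parallel (C and D): 1 − (1 − 0.835270)(1 − 0.955042) = 0.992594
Series ([0.993738] and [0.992594]): 0.993738 × 0.992594 = 0.9864

0.9864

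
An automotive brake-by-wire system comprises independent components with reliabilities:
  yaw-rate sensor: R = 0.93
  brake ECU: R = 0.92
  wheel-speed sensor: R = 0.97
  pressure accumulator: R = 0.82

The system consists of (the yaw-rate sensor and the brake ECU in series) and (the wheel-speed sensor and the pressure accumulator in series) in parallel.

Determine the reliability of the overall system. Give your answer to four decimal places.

Series (yaw-rate sensor and brake ECU): 0.930000 × 0.920000 = 0.855600
Series (wheel-speed sensor and pressure accumulator): 0.970000 × 0.820000 = 0.795400
Parallel ([0.855600] and [0.795400]): 1 − (1 − 0.855600)(1 − 0.795400) = 0.9705

0.9705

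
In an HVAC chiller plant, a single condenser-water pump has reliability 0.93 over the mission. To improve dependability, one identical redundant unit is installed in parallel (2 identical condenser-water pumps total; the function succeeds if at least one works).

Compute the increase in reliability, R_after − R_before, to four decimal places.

R_before = 0.93
R_after = 1 − (1 − 0.93)^2 = 0.9951
ΔR = 0.9951 − 0.93 = 0.0651

0.0651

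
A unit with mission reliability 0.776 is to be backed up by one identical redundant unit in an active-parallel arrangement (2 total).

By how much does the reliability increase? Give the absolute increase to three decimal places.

R_before = 0.776
R_after = 1 − (1 − 0.776)^2 = 0.950
ΔR = 0.950 − 0.776 = 0.174

0.174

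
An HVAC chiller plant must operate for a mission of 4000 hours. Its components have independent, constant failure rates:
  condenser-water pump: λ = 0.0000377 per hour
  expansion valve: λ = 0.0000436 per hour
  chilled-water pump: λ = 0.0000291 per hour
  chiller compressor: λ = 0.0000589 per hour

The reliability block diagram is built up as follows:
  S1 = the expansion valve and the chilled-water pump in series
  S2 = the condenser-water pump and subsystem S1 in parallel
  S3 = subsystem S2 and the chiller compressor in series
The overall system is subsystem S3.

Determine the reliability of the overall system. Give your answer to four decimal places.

0.7622

R(condenser-water pump) = exp(−0.0000377 × 4000) = 0.860020
R(expansion valve) = exp(−0.0000436 × 4000) = 0.839961
R(chilled-water pump) = exp(−0.0000291 × 4000) = 0.890119
R(chiller compressor) = exp(−0.0000589 × 4000) = 0.790097
Series (expansion valve and chilled-water pump): 0.839961 × 0.890119 = 0.747665
Parallel (condenser-water pump and [0.747665]): 1 − (1 − 0.860020)(1 − 0.747665) = 0.964678
Series ([0.964678] and chiller compressor): 0.964678 × 0.790097 = 0.7622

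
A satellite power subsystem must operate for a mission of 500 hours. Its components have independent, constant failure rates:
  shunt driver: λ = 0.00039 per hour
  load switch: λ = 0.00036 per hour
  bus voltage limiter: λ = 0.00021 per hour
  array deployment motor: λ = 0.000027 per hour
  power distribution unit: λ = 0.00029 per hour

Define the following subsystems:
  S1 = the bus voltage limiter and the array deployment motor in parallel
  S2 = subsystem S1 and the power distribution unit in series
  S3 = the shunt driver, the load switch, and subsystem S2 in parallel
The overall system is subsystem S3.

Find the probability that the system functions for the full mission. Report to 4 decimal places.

0.9960

R(shunt driver) = exp(−0.00039 × 500) = 0.822835
R(load switch) = exp(−0.00036 × 500) = 0.835270
R(bus voltage limiter) = exp(−0.00021 × 500) = 0.900325
R(array deployment motor) = exp(−0.000027 × 500) = 0.986591
R(power distribution unit) = exp(−0.00029 × 500) = 0.865022
Parallel (bus voltage limiter and array deployment motor): 1 − (1 − 0.900325)(1 − 0.986591) = 0.998663
Series ([0.998663] and power distribution unit): 0.998663 × 0.865022 = 0.863865
Parallel (shunt driver, load switch, and [0.863865]): 1 − (1 − 0.822835)(1 − 0.835270)(1 − 0.863865) = 0.9960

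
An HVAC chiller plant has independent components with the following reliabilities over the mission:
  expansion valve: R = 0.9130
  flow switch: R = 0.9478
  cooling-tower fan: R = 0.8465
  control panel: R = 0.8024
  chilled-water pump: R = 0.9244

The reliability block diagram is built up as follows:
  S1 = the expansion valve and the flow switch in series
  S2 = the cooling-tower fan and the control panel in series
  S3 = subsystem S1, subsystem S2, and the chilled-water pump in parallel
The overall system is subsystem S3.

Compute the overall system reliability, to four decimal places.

0.9967

Series (expansion valve and flow switch): 0.913000 × 0.947800 = 0.865341
Series (cooling-tower fan and control panel): 0.846500 × 0.802400 = 0.679232
Parallel ([0.865341], [0.679232], and chilled-water pump): 1 − (1 − 0.865341)(1 − 0.679232)(1 − 0.924400) = 0.9967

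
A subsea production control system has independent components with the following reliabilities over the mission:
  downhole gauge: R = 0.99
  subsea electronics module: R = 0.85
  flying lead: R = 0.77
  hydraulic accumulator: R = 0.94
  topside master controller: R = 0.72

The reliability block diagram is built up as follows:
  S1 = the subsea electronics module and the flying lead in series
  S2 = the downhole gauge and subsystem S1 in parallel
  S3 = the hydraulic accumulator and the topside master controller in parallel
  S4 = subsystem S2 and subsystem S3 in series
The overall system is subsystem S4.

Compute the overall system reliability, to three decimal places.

0.980

Series (subsea electronics module and flying lead): 0.85000 × 0.77000 = 0.65450
Parallel (downhole gauge and [0.65450]): 1 − (1 − 0.99000)(1 − 0.65450) = 0.99655
Parallel (hydraulic accumulator and topside master controller): 1 − (1 − 0.94000)(1 − 0.72000) = 0.98320
Series ([0.99655] and [0.98320]): 0.99655 × 0.98320 = 0.980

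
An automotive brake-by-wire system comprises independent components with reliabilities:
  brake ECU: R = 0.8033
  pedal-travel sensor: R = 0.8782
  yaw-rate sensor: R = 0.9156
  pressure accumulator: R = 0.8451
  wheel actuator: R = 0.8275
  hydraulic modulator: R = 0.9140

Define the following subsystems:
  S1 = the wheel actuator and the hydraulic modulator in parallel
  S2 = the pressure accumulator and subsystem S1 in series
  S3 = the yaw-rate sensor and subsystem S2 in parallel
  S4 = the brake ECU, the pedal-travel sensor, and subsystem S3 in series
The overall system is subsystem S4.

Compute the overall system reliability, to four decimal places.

0.6955

Parallel (wheel actuator and hydraulic modulator): 1 − (1 − 0.827500)(1 − 0.914000) = 0.985165
Series (pressure accumulator and [0.985165]): 0.845100 × 0.985165 = 0.832563
Parallel (yaw-rate sensor and [0.832563]): 1 − (1 − 0.915600)(1 − 0.832563) = 0.985868
Series (brake ECU, pedal-travel sensor, and [0.985868]): 0.803300 × 0.878200 × 0.985868 = 0.6955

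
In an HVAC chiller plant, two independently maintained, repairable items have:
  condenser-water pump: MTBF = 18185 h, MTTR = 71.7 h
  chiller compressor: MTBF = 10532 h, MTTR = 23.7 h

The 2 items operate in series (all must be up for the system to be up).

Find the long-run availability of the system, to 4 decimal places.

A(condenser-water pump) = MTBF/(MTBF+MTTR) = 18185/(18185+71.7) = 0.996073
A(chiller compressor) = MTBF/(MTBF+MTTR) = 10532/(10532+23.7) = 0.997755
Series availability: 0.996073 × 0.997755 = 0.9938

0.9938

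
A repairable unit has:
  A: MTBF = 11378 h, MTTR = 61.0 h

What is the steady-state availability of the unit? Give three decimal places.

A(A) = MTBF/(MTBF+MTTR) = 11378/(11378+61.0) = 0.995

0.995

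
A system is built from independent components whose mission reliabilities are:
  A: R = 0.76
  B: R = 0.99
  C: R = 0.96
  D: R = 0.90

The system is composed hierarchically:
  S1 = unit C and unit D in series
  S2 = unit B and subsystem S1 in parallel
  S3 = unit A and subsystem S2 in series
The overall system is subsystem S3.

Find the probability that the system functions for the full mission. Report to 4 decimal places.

Series (C and D): 0.960000 × 0.900000 = 0.864000
Parallel (B and [0.864000]): 1 − (1 − 0.990000)(1 − 0.864000) = 0.998640
Series (A and [0.998640]): 0.760000 × 0.998640 = 0.7590

0.7590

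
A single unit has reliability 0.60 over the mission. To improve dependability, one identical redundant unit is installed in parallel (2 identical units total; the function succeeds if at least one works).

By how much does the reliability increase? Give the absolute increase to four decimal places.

0.2400

R_before = 0.60
R_after = 1 − (1 − 0.60)^2 = 0.8400
ΔR = 0.8400 − 0.60 = 0.2400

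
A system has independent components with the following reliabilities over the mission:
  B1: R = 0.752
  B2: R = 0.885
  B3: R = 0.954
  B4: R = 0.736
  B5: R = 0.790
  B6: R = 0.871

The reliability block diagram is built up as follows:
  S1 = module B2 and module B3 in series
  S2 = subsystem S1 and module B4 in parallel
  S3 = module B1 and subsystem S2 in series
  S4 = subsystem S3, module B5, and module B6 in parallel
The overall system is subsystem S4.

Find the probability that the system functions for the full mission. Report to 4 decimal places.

0.9924

Series (B2 and B3): 0.885000 × 0.954000 = 0.844290
Parallel ([0.844290] and B4): 1 − (1 − 0.844290)(1 − 0.736000) = 0.958893
Series (B1 and [0.958893]): 0.752000 × 0.958893 = 0.721088
Parallel ([0.721088], B5, and B6): 1 − (1 − 0.721088)(1 − 0.790000)(1 − 0.871000) = 0.9924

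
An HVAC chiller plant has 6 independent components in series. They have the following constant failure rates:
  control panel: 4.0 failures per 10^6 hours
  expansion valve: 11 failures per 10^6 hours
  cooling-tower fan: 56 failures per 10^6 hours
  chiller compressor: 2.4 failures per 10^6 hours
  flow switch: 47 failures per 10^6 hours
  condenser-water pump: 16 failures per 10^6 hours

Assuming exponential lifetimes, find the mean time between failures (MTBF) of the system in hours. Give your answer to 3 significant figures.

7330

Series of exponential components: λ_sys = Σ λ_i
λ_sys = 0.0000040 + 0.000011 + 0.000056 + 0.0000024 + 0.000047 + 0.000016 = 1.3640e-04 /h
MTBF = 1 / λ_sys = 7330 h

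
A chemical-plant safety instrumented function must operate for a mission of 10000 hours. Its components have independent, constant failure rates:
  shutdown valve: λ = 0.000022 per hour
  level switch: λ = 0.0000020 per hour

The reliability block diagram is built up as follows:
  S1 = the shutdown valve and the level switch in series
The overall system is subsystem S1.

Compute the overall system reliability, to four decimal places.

R(shutdown valve) = exp(−0.000022 × 10000) = 0.802519
R(level switch) = exp(−0.0000020 × 10000) = 0.980199
Series (shutdown valve and level switch): 0.802519 × 0.980199 = 0.7866

0.7866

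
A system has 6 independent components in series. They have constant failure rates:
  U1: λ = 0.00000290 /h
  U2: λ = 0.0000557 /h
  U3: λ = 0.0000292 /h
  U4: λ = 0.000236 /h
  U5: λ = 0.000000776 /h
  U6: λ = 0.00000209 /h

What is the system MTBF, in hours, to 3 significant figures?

3060

Series of exponential components: λ_sys = Σ λ_i
λ_sys = 0.00000290 + 0.0000557 + 0.0000292 + 0.000236 + 0.000000776 + 0.00000209 = 3.2667e-04 /h
MTBF = 1 / λ_sys = 3060 h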